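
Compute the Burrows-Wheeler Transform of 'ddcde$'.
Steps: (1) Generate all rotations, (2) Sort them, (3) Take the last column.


Rotations (sorted):
  0: $ddcde -> last char: e
  1: cde$dd -> last char: d
  2: dcde$d -> last char: d
  3: ddcde$ -> last char: $
  4: de$ddc -> last char: c
  5: e$ddcd -> last char: d


BWT = edd$cd


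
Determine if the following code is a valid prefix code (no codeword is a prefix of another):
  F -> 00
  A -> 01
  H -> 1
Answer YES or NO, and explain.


Checking each pair (does one codeword prefix another?):
  F='00' vs A='01': no prefix
  F='00' vs H='1': no prefix
  A='01' vs F='00': no prefix
  A='01' vs H='1': no prefix
  H='1' vs F='00': no prefix
  H='1' vs A='01': no prefix
No violation found over all pairs.

YES -- this is a valid prefix code. No codeword is a prefix of any other codeword.


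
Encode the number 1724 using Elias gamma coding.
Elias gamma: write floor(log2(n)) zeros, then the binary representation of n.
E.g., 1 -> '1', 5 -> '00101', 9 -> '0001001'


num_bits = floor(log2(1724)) + 1 = 11
leading_zeros = num_bits - 1 = 10
binary(1724) = 11010111100

Elias gamma(1724) = '0000000000' + '11010111100' = 000000000011010111100 (21 bits)


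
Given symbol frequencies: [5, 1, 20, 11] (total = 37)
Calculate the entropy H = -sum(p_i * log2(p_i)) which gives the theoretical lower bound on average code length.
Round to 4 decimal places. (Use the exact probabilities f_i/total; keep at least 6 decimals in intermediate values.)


Per-symbol terms -p_i * log2(p_i) with p_i = f_i/37:
  p = 5/37 = 0.135135: log2(p) = -2.887525, -p*log2(p) = 0.390206
  p = 1/37 = 0.027027: log2(p) = -5.209453, -p*log2(p) = 0.140796
  p = 20/37 = 0.540541: log2(p) = -0.887525, -p*log2(p) = 0.479743
  p = 11/37 = 0.297297: log2(p) = -1.750022, -p*log2(p) = 0.520277
H = 0.390206 + 0.140796 + 0.479743 + 0.520277 = 1.531022

H = 1.531 bits/symbol


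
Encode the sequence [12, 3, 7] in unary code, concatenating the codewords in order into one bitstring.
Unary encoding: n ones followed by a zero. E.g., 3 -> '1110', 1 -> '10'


Encode each number as n ones followed by a terminating 0:
  12 -> 1111111111110 (13 bits)
  3 -> 1110 (4 bits)
  7 -> 11111110 (8 bits)
Total length = 13 + 4 + 8 = 25 bits.

Unary([12, 3, 7]) = 1111111111110111011111110 (25 bits)


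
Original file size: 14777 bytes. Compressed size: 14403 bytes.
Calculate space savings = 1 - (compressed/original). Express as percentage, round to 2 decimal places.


ratio = compressed/original = 14403/14777 = 0.97469
savings = 1 - ratio = 1 - 0.97469 = 0.02531
as a percentage: 0.02531 * 100 = 2.53%

Space savings = 1 - 14403/14777 = 2.53%


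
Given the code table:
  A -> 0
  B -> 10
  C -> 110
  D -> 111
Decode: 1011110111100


Decoding:
10 -> B
111 -> D
10 -> B
111 -> D
10 -> B
0 -> A


Result: BDBDBA


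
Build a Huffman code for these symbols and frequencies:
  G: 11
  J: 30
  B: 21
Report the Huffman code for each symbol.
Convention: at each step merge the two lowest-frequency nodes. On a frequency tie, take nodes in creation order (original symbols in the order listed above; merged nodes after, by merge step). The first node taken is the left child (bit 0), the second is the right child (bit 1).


Huffman tree construction:
Step 1: Merge G(11) + B(21) = 32
Step 2: Merge J(30) + (G+B)(32) = 62
Read each symbol's code off the tree from the root (left child = 0, right child = 1).

Codes:
  G: 10 (length 2)
  J: 0 (length 1)
  B: 11 (length 2)
Average code length: 94/62 = 1.5161 bits/symbol


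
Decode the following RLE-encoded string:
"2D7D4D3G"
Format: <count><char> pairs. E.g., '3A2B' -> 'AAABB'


Expanding each <count><char> pair:
  2D -> 'DD'
  7D -> 'DDDDDDD'
  4D -> 'DDDD'
  3G -> 'GGG'

Decoded = DDDDDDDDDDDDDGGG


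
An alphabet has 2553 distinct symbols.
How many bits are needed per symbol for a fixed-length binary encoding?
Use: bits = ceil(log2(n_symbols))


log2(2553) = 11.318
Bracket: 2^11 = 2048 < 2553 <= 2^12 = 4096
So ceil(log2(2553)) = 12

bits = ceil(log2(2553)) = ceil(11.318) = 12 bits


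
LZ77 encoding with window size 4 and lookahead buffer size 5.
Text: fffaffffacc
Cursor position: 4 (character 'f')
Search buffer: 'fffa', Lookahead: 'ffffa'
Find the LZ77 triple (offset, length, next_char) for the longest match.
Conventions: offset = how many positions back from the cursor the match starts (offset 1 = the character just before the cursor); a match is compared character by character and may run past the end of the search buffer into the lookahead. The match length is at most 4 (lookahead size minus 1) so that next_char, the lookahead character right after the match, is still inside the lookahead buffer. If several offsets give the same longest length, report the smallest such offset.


Try each offset into the search buffer:
  offset=1 (pos 3, char 'a'): match length 0
  offset=2 (pos 2, char 'f'): match length 1
  offset=3 (pos 1, char 'f'): match length 2
  offset=4 (pos 0, char 'f'): match length 3
Longest match has length 3 at offset 4.
next_char = character at position 4 + 3 = 7 -> 'f'

Best match: offset=4, length=3 (matching 'fff' starting at position 0)
LZ77 triple: (4, 3, 'f')


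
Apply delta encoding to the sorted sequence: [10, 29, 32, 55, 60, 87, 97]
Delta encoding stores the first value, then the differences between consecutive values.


First value: 10
Deltas:
  29 - 10 = 19
  32 - 29 = 3
  55 - 32 = 23
  60 - 55 = 5
  87 - 60 = 27
  97 - 87 = 10


Delta encoded: [10, 19, 3, 23, 5, 27, 10]


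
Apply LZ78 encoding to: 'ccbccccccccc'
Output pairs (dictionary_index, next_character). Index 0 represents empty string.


LZ78 encoding steps:
Dictionary: {0: ''}
Step 1: w='' (idx 0), next='c' -> output (0, 'c'), add 'c' as idx 1
Step 2: w='c' (idx 1), next='b' -> output (1, 'b'), add 'cb' as idx 2
Step 3: w='c' (idx 1), next='c' -> output (1, 'c'), add 'cc' as idx 3
Step 4: w='cc' (idx 3), next='c' -> output (3, 'c'), add 'ccc' as idx 4
Step 5: w='ccc' (idx 4), next='c' -> output (4, 'c'), add 'cccc' as idx 5


Encoded: [(0, 'c'), (1, 'b'), (1, 'c'), (3, 'c'), (4, 'c')]


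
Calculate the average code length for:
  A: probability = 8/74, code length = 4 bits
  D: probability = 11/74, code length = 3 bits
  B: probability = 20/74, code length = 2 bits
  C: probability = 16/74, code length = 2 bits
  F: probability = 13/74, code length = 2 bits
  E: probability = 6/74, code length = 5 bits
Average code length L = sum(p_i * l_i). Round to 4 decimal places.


Weighted contributions p_i * l_i:
  A: (8/74) * 4 = 32/74
  D: (11/74) * 3 = 33/74
  B: (20/74) * 2 = 40/74
  C: (16/74) * 2 = 32/74
  F: (13/74) * 2 = 26/74
  E: (6/74) * 5 = 30/74
Sum = (32 + 33 + 40 + 32 + 26 + 30)/74 = 193/74

L = 193/74 = 2.6081 bits/symbol


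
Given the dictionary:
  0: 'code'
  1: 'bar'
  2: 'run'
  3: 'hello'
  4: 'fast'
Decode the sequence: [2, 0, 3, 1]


Look up each index in the dictionary:
  2 -> 'run'
  0 -> 'code'
  3 -> 'hello'
  1 -> 'bar'

Decoded: "run code hello bar"


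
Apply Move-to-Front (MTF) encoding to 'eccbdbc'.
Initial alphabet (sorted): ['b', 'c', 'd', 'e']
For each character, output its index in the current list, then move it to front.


MTF encoding:
'e': index 3 in ['b', 'c', 'd', 'e'] -> ['e', 'b', 'c', 'd']
'c': index 2 in ['e', 'b', 'c', 'd'] -> ['c', 'e', 'b', 'd']
'c': index 0 in ['c', 'e', 'b', 'd'] -> ['c', 'e', 'b', 'd']
'b': index 2 in ['c', 'e', 'b', 'd'] -> ['b', 'c', 'e', 'd']
'd': index 3 in ['b', 'c', 'e', 'd'] -> ['d', 'b', 'c', 'e']
'b': index 1 in ['d', 'b', 'c', 'e'] -> ['b', 'd', 'c', 'e']
'c': index 2 in ['b', 'd', 'c', 'e'] -> ['c', 'b', 'd', 'e']


Output: [3, 2, 0, 2, 3, 1, 2]


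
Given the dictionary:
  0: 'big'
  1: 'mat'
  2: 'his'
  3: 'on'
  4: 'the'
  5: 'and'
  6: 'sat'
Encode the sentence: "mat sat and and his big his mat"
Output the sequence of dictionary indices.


Look up each word in the dictionary:
  'mat' -> 1
  'sat' -> 6
  'and' -> 5
  'and' -> 5
  'his' -> 2
  'big' -> 0
  'his' -> 2
  'mat' -> 1

Encoded: [1, 6, 5, 5, 2, 0, 2, 1]


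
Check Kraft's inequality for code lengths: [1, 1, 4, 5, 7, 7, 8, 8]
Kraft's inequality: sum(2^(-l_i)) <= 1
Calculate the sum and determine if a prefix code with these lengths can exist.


Sum = 2^(-1) + 2^(-1) + 2^(-4) + 2^(-5) + 2^(-7) + 2^(-7) + 2^(-8) + 2^(-8)
    = 0.5 + 0.5 + 0.0625 + 0.03125 + 0.0078125 + 0.0078125 + 0.00390625 + 0.00390625
    = 286/256 = 1.1171875
Since 1.1171875 > 1, Kraft's inequality is NOT satisfied.
A prefix code with these lengths CANNOT exist.

Kraft sum = 1.1171875. Not satisfied.


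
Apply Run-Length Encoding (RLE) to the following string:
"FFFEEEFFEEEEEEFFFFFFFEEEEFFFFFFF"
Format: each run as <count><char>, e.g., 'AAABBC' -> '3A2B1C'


Scanning runs left to right:
  i=0: run of 'F' x 3 -> '3F'
  i=3: run of 'E' x 3 -> '3E'
  i=6: run of 'F' x 2 -> '2F'
  i=8: run of 'E' x 6 -> '6E'
  i=14: run of 'F' x 7 -> '7F'
  i=21: run of 'E' x 4 -> '4E'
  i=25: run of 'F' x 7 -> '7F'

RLE = 3F3E2F6E7F4E7F


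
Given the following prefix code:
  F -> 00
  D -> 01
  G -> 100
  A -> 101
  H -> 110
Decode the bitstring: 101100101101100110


Decoding step by step:
Bits 101 -> A
Bits 100 -> G
Bits 101 -> A
Bits 101 -> A
Bits 100 -> G
Bits 110 -> H


Decoded message: AGAAGH


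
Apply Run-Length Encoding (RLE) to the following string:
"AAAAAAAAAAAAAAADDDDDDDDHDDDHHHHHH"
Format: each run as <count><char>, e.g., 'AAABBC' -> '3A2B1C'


Scanning runs left to right:
  i=0: run of 'A' x 15 -> '15A'
  i=15: run of 'D' x 8 -> '8D'
  i=23: run of 'H' x 1 -> '1H'
  i=24: run of 'D' x 3 -> '3D'
  i=27: run of 'H' x 6 -> '6H'

RLE = 15A8D1H3D6H


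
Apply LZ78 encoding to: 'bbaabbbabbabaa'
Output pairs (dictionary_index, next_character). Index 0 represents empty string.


LZ78 encoding steps:
Dictionary: {0: ''}
Step 1: w='' (idx 0), next='b' -> output (0, 'b'), add 'b' as idx 1
Step 2: w='b' (idx 1), next='a' -> output (1, 'a'), add 'ba' as idx 2
Step 3: w='' (idx 0), next='a' -> output (0, 'a'), add 'a' as idx 3
Step 4: w='b' (idx 1), next='b' -> output (1, 'b'), add 'bb' as idx 4
Step 5: w='ba' (idx 2), next='b' -> output (2, 'b'), add 'bab' as idx 5
Step 6: w='bab' (idx 5), next='a' -> output (5, 'a'), add 'baba' as idx 6
Step 7: w='a' (idx 3), end of input -> output (3, '')


Encoded: [(0, 'b'), (1, 'a'), (0, 'a'), (1, 'b'), (2, 'b'), (5, 'a'), (3, '')]


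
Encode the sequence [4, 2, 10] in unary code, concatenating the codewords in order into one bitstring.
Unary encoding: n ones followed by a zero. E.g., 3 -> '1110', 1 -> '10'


Encode each number as n ones followed by a terminating 0:
  4 -> 11110 (5 bits)
  2 -> 110 (3 bits)
  10 -> 11111111110 (11 bits)
Total length = 5 + 3 + 11 = 19 bits.

Unary([4, 2, 10]) = 1111011011111111110 (19 bits)


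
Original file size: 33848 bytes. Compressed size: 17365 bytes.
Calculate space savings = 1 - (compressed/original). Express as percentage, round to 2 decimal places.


ratio = compressed/original = 17365/33848 = 0.513029
savings = 1 - ratio = 1 - 0.513029 = 0.486971
as a percentage: 0.486971 * 100 = 48.7%

Space savings = 1 - 17365/33848 = 48.7%


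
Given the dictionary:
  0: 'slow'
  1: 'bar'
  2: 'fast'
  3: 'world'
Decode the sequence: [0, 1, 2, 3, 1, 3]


Look up each index in the dictionary:
  0 -> 'slow'
  1 -> 'bar'
  2 -> 'fast'
  3 -> 'world'
  1 -> 'bar'
  3 -> 'world'

Decoded: "slow bar fast world bar world"


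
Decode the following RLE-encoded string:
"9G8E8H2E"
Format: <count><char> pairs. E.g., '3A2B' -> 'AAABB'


Expanding each <count><char> pair:
  9G -> 'GGGGGGGGG'
  8E -> 'EEEEEEEE'
  8H -> 'HHHHHHHH'
  2E -> 'EE'

Decoded = GGGGGGGGGEEEEEEEEHHHHHHHHEE


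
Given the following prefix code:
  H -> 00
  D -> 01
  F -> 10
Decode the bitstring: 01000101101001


Decoding step by step:
Bits 01 -> D
Bits 00 -> H
Bits 01 -> D
Bits 01 -> D
Bits 10 -> F
Bits 10 -> F
Bits 01 -> D


Decoded message: DHDDFFD


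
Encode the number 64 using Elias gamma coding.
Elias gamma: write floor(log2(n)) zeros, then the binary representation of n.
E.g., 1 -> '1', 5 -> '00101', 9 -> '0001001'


num_bits = floor(log2(64)) + 1 = 7
leading_zeros = num_bits - 1 = 6
binary(64) = 1000000

Elias gamma(64) = '000000' + '1000000' = 0000001000000 (13 bits)


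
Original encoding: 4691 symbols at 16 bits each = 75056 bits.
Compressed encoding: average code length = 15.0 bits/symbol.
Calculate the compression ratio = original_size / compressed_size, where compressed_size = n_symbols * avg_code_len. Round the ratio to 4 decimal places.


original_size = n_symbols * orig_bits = 4691 * 16 = 75056 bits
compressed_size = n_symbols * avg_code_len = 4691 * 15.0 = 70365.0 bits
ratio = original_size / compressed_size = 75056 / 70365.0 = 1.0667

Compression ratio = 1.0667


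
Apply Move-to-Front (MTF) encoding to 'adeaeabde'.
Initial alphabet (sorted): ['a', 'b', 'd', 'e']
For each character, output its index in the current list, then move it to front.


MTF encoding:
'a': index 0 in ['a', 'b', 'd', 'e'] -> ['a', 'b', 'd', 'e']
'd': index 2 in ['a', 'b', 'd', 'e'] -> ['d', 'a', 'b', 'e']
'e': index 3 in ['d', 'a', 'b', 'e'] -> ['e', 'd', 'a', 'b']
'a': index 2 in ['e', 'd', 'a', 'b'] -> ['a', 'e', 'd', 'b']
'e': index 1 in ['a', 'e', 'd', 'b'] -> ['e', 'a', 'd', 'b']
'a': index 1 in ['e', 'a', 'd', 'b'] -> ['a', 'e', 'd', 'b']
'b': index 3 in ['a', 'e', 'd', 'b'] -> ['b', 'a', 'e', 'd']
'd': index 3 in ['b', 'a', 'e', 'd'] -> ['d', 'b', 'a', 'e']
'e': index 3 in ['d', 'b', 'a', 'e'] -> ['e', 'd', 'b', 'a']


Output: [0, 2, 3, 2, 1, 1, 3, 3, 3]


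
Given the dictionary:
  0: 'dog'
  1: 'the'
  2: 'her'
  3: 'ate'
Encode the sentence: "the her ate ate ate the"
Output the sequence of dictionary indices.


Look up each word in the dictionary:
  'the' -> 1
  'her' -> 2
  'ate' -> 3
  'ate' -> 3
  'ate' -> 3
  'the' -> 1

Encoded: [1, 2, 3, 3, 3, 1]


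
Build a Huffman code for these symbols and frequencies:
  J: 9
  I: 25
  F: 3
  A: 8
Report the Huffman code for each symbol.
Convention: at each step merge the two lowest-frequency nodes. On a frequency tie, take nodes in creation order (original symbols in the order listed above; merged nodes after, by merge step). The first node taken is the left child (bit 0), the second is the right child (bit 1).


Huffman tree construction:
Step 1: Merge F(3) + A(8) = 11
Step 2: Merge J(9) + (F+A)(11) = 20
Step 3: Merge (J+(F+A))(20) + I(25) = 45
Read each symbol's code off the tree from the root (left child = 0, right child = 1).

Codes:
  J: 00 (length 2)
  I: 1 (length 1)
  F: 010 (length 3)
  A: 011 (length 3)
Average code length: 76/45 = 1.6889 bits/symbol


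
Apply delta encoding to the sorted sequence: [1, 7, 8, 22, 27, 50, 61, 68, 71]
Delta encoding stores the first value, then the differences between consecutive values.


First value: 1
Deltas:
  7 - 1 = 6
  8 - 7 = 1
  22 - 8 = 14
  27 - 22 = 5
  50 - 27 = 23
  61 - 50 = 11
  68 - 61 = 7
  71 - 68 = 3


Delta encoded: [1, 6, 1, 14, 5, 23, 11, 7, 3]


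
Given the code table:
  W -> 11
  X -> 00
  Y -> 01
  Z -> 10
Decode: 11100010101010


Decoding:
11 -> W
10 -> Z
00 -> X
10 -> Z
10 -> Z
10 -> Z
10 -> Z


Result: WZXZZZZ


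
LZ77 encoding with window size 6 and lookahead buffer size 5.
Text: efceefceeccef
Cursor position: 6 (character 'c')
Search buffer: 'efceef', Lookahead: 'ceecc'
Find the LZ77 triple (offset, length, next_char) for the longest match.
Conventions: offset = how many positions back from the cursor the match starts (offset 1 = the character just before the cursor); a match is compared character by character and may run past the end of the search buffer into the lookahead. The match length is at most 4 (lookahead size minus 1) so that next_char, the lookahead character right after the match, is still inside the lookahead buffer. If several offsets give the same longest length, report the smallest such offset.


Try each offset into the search buffer:
  offset=1 (pos 5, char 'f'): match length 0
  offset=2 (pos 4, char 'e'): match length 0
  offset=3 (pos 3, char 'e'): match length 0
  offset=4 (pos 2, char 'c'): match length 3
  offset=5 (pos 1, char 'f'): match length 0
  offset=6 (pos 0, char 'e'): match length 0
Longest match has length 3 at offset 4.
next_char = character at position 6 + 3 = 9 -> 'c'

Best match: offset=4, length=3 (matching 'cee' starting at position 2)
LZ77 triple: (4, 3, 'c')


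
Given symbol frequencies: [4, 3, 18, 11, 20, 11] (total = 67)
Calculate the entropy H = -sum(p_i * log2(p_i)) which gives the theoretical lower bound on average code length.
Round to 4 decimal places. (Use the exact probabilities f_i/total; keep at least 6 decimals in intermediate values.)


Per-symbol terms -p_i * log2(p_i) with p_i = f_i/67:
  p = 4/67 = 0.059701: log2(p) = -4.066089, -p*log2(p) = 0.242752
  p = 3/67 = 0.044776: log2(p) = -4.481127, -p*log2(p) = 0.200647
  p = 18/67 = 0.268657: log2(p) = -1.896164, -p*log2(p) = 0.509417
  p = 11/67 = 0.164179: log2(p) = -2.606658, -p*log2(p) = 0.427959
  p = 20/67 = 0.298507: log2(p) = -1.744161, -p*log2(p) = 0.520645
  p = 11/67 = 0.164179: log2(p) = -2.606658, -p*log2(p) = 0.427959
H = 0.242752 + 0.200647 + 0.509417 + 0.427959 + 0.520645 + 0.427959 = 2.329379

H = 2.3294 bits/symbol


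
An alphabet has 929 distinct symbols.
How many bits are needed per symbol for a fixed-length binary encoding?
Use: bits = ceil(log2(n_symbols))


log2(929) = 9.8595
Bracket: 2^9 = 512 < 929 <= 2^10 = 1024
So ceil(log2(929)) = 10

bits = ceil(log2(929)) = ceil(9.8595) = 10 bits


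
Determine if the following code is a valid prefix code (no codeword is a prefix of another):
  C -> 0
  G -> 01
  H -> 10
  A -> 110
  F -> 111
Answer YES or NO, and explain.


Checking each pair (does one codeword prefix another?):
  C='0' vs G='01': prefix -- VIOLATION

NO -- this is NOT a valid prefix code. C (0) is a prefix of G (01).


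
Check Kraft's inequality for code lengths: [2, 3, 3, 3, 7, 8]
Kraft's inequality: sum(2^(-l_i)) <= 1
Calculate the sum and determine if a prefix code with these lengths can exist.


Sum = 2^(-2) + 2^(-3) + 2^(-3) + 2^(-3) + 2^(-7) + 2^(-8)
    = 0.25 + 0.125 + 0.125 + 0.125 + 0.0078125 + 0.00390625
    = 163/256 = 0.63671875
Since 0.63671875 <= 1, Kraft's inequality IS satisfied.
A prefix code with these lengths CAN exist.

Kraft sum = 0.63671875. Satisfied.


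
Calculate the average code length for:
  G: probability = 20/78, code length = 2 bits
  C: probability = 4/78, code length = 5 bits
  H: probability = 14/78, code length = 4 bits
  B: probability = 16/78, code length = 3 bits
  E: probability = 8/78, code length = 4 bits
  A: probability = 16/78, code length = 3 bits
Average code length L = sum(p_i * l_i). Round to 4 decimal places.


Weighted contributions p_i * l_i:
  G: (20/78) * 2 = 40/78
  C: (4/78) * 5 = 20/78
  H: (14/78) * 4 = 56/78
  B: (16/78) * 3 = 48/78
  E: (8/78) * 4 = 32/78
  A: (16/78) * 3 = 48/78
Sum = (40 + 20 + 56 + 48 + 32 + 48)/78 = 244/78

L = 244/78 = 3.1282 bits/symbol


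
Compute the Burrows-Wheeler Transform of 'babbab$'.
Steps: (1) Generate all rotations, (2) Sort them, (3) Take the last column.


Rotations (sorted):
  0: $babbab -> last char: b
  1: ab$babb -> last char: b
  2: abbab$b -> last char: b
  3: b$babba -> last char: a
  4: bab$bab -> last char: b
  5: babbab$ -> last char: $
  6: bbab$ba -> last char: a


BWT = bbbab$a


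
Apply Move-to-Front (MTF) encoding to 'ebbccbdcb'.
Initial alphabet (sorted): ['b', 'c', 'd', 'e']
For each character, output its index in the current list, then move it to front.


MTF encoding:
'e': index 3 in ['b', 'c', 'd', 'e'] -> ['e', 'b', 'c', 'd']
'b': index 1 in ['e', 'b', 'c', 'd'] -> ['b', 'e', 'c', 'd']
'b': index 0 in ['b', 'e', 'c', 'd'] -> ['b', 'e', 'c', 'd']
'c': index 2 in ['b', 'e', 'c', 'd'] -> ['c', 'b', 'e', 'd']
'c': index 0 in ['c', 'b', 'e', 'd'] -> ['c', 'b', 'e', 'd']
'b': index 1 in ['c', 'b', 'e', 'd'] -> ['b', 'c', 'e', 'd']
'd': index 3 in ['b', 'c', 'e', 'd'] -> ['d', 'b', 'c', 'e']
'c': index 2 in ['d', 'b', 'c', 'e'] -> ['c', 'd', 'b', 'e']
'b': index 2 in ['c', 'd', 'b', 'e'] -> ['b', 'c', 'd', 'e']


Output: [3, 1, 0, 2, 0, 1, 3, 2, 2]


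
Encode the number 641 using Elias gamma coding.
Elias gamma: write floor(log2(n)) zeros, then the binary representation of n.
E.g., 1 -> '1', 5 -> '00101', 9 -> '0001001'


num_bits = floor(log2(641)) + 1 = 10
leading_zeros = num_bits - 1 = 9
binary(641) = 1010000001

Elias gamma(641) = '000000000' + '1010000001' = 0000000001010000001 (19 bits)


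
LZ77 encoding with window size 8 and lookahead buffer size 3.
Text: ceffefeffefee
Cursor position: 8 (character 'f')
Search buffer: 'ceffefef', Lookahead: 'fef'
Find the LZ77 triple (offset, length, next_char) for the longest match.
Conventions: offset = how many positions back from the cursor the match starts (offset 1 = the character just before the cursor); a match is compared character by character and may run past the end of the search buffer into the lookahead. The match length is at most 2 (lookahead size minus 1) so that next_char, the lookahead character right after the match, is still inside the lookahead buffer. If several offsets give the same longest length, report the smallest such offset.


Try each offset into the search buffer:
  offset=1 (pos 7, char 'f'): match length 1
  offset=2 (pos 6, char 'e'): match length 0
  offset=3 (pos 5, char 'f'): match length 2
  offset=4 (pos 4, char 'e'): match length 0
  offset=5 (pos 3, char 'f'): match length 2
  offset=6 (pos 2, char 'f'): match length 1
  offset=7 (pos 1, char 'e'): match length 0
  offset=8 (pos 0, char 'c'): match length 0
Longest match has length 2, found at offsets 3, 5; take the smallest, offset 3.
next_char = character at position 8 + 2 = 10 -> 'f'

Best match: offset=3, length=2 (matching 'fe' starting at position 5)
LZ77 triple: (3, 2, 'f')


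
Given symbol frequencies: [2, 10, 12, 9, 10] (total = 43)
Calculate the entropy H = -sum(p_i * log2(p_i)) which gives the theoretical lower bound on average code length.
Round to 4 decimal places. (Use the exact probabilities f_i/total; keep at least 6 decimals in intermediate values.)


Per-symbol terms -p_i * log2(p_i) with p_i = f_i/43:
  p = 2/43 = 0.046512: log2(p) = -4.426265, -p*log2(p) = 0.205873
  p = 10/43 = 0.232558: log2(p) = -2.104337, -p*log2(p) = 0.489381
  p = 12/43 = 0.279070: log2(p) = -1.841302, -p*log2(p) = 0.513852
  p = 9/43 = 0.209302: log2(p) = -2.256340, -p*log2(p) = 0.472257
  p = 10/43 = 0.232558: log2(p) = -2.104337, -p*log2(p) = 0.489381
H = 0.205873 + 0.489381 + 0.513852 + 0.472257 + 0.489381 = 2.170744

H = 2.1707 bits/symbol


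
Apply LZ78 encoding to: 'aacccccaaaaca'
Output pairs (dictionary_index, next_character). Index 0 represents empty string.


LZ78 encoding steps:
Dictionary: {0: ''}
Step 1: w='' (idx 0), next='a' -> output (0, 'a'), add 'a' as idx 1
Step 2: w='a' (idx 1), next='c' -> output (1, 'c'), add 'ac' as idx 2
Step 3: w='' (idx 0), next='c' -> output (0, 'c'), add 'c' as idx 3
Step 4: w='c' (idx 3), next='c' -> output (3, 'c'), add 'cc' as idx 4
Step 5: w='c' (idx 3), next='a' -> output (3, 'a'), add 'ca' as idx 5
Step 6: w='a' (idx 1), next='a' -> output (1, 'a'), add 'aa' as idx 6
Step 7: w='ac' (idx 2), next='a' -> output (2, 'a'), add 'aca' as idx 7


Encoded: [(0, 'a'), (1, 'c'), (0, 'c'), (3, 'c'), (3, 'a'), (1, 'a'), (2, 'a')]


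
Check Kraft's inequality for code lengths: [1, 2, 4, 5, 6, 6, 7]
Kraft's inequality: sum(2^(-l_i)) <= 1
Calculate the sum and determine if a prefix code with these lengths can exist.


Sum = 2^(-1) + 2^(-2) + 2^(-4) + 2^(-5) + 2^(-6) + 2^(-6) + 2^(-7)
    = 0.5 + 0.25 + 0.0625 + 0.03125 + 0.015625 + 0.015625 + 0.0078125
    = 113/128 = 0.8828125
Since 0.8828125 <= 1, Kraft's inequality IS satisfied.
A prefix code with these lengths CAN exist.

Kraft sum = 0.8828125. Satisfied.


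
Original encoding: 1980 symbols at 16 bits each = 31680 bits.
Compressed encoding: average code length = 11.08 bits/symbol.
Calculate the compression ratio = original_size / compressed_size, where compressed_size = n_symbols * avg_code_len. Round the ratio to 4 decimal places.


original_size = n_symbols * orig_bits = 1980 * 16 = 31680 bits
compressed_size = n_symbols * avg_code_len = 1980 * 11.08 = 21938.4 bits
ratio = original_size / compressed_size = 31680 / 21938.4 = 1.444

Compression ratio = 1.444


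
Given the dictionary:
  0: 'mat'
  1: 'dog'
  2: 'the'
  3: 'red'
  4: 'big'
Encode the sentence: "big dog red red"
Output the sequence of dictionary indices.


Look up each word in the dictionary:
  'big' -> 4
  'dog' -> 1
  'red' -> 3
  'red' -> 3

Encoded: [4, 1, 3, 3]


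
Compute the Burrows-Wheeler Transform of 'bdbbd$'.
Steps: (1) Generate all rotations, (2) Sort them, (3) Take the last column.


Rotations (sorted):
  0: $bdbbd -> last char: d
  1: bbd$bd -> last char: d
  2: bd$bdb -> last char: b
  3: bdbbd$ -> last char: $
  4: d$bdbb -> last char: b
  5: dbbd$b -> last char: b


BWT = ddb$bb


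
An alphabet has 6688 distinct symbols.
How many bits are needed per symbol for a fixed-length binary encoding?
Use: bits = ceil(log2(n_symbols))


log2(6688) = 12.7074
Bracket: 2^12 = 4096 < 6688 <= 2^13 = 8192
So ceil(log2(6688)) = 13

bits = ceil(log2(6688)) = ceil(12.7074) = 13 bits


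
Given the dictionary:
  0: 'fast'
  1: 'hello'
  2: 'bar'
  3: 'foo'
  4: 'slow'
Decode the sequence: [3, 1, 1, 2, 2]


Look up each index in the dictionary:
  3 -> 'foo'
  1 -> 'hello'
  1 -> 'hello'
  2 -> 'bar'
  2 -> 'bar'

Decoded: "foo hello hello bar bar"


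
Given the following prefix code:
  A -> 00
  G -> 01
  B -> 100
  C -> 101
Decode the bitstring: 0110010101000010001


Decoding step by step:
Bits 01 -> G
Bits 100 -> B
Bits 101 -> C
Bits 01 -> G
Bits 00 -> A
Bits 00 -> A
Bits 100 -> B
Bits 01 -> G


Decoded message: GBCGAABG


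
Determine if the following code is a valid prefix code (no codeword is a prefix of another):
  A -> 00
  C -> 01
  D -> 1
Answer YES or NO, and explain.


Checking each pair (does one codeword prefix another?):
  A='00' vs C='01': no prefix
  A='00' vs D='1': no prefix
  C='01' vs A='00': no prefix
  C='01' vs D='1': no prefix
  D='1' vs A='00': no prefix
  D='1' vs C='01': no prefix
No violation found over all pairs.

YES -- this is a valid prefix code. No codeword is a prefix of any other codeword.


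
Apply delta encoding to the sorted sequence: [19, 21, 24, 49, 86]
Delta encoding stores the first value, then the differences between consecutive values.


First value: 19
Deltas:
  21 - 19 = 2
  24 - 21 = 3
  49 - 24 = 25
  86 - 49 = 37


Delta encoded: [19, 2, 3, 25, 37]


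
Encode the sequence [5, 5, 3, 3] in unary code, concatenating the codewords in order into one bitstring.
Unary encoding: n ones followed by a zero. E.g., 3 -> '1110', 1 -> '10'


Encode each number as n ones followed by a terminating 0:
  5 -> 111110 (6 bits)
  5 -> 111110 (6 bits)
  3 -> 1110 (4 bits)
  3 -> 1110 (4 bits)
Total length = 6 + 6 + 4 + 4 = 20 bits.

Unary([5, 5, 3, 3]) = 11111011111011101110 (20 bits)


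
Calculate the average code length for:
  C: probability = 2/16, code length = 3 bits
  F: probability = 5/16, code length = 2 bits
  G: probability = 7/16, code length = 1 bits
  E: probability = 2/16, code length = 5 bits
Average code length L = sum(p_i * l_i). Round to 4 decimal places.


Weighted contributions p_i * l_i:
  C: (2/16) * 3 = 6/16
  F: (5/16) * 2 = 10/16
  G: (7/16) * 1 = 7/16
  E: (2/16) * 5 = 10/16
Sum = (6 + 10 + 7 + 10)/16 = 33/16

L = 33/16 = 2.0625 bits/symbol


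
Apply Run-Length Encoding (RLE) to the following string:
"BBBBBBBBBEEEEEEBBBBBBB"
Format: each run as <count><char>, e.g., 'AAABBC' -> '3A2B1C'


Scanning runs left to right:
  i=0: run of 'B' x 9 -> '9B'
  i=9: run of 'E' x 6 -> '6E'
  i=15: run of 'B' x 7 -> '7B'

RLE = 9B6E7B


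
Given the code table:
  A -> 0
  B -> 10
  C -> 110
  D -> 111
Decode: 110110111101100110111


Decoding:
110 -> C
110 -> C
111 -> D
10 -> B
110 -> C
0 -> A
110 -> C
111 -> D


Result: CCDBCACD


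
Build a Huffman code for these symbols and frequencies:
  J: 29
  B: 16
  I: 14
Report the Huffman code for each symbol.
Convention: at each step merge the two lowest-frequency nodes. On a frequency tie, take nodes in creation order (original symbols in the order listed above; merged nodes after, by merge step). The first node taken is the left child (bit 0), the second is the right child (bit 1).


Huffman tree construction:
Step 1: Merge I(14) + B(16) = 30
Step 2: Merge J(29) + (I+B)(30) = 59
Read each symbol's code off the tree from the root (left child = 0, right child = 1).

Codes:
  J: 0 (length 1)
  B: 11 (length 2)
  I: 10 (length 2)
Average code length: 89/59 = 1.5085 bits/symbol


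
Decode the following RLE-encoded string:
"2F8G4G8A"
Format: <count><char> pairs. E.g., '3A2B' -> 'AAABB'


Expanding each <count><char> pair:
  2F -> 'FF'
  8G -> 'GGGGGGGG'
  4G -> 'GGGG'
  8A -> 'AAAAAAAA'

Decoded = FFGGGGGGGGGGGGAAAAAAAA


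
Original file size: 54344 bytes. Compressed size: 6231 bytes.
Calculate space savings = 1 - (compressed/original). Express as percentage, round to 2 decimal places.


ratio = compressed/original = 6231/54344 = 0.114658
savings = 1 - ratio = 1 - 0.114658 = 0.885342
as a percentage: 0.885342 * 100 = 88.53%

Space savings = 1 - 6231/54344 = 88.53%


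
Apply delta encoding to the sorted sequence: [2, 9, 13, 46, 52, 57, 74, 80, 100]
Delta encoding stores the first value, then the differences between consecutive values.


First value: 2
Deltas:
  9 - 2 = 7
  13 - 9 = 4
  46 - 13 = 33
  52 - 46 = 6
  57 - 52 = 5
  74 - 57 = 17
  80 - 74 = 6
  100 - 80 = 20


Delta encoded: [2, 7, 4, 33, 6, 5, 17, 6, 20]


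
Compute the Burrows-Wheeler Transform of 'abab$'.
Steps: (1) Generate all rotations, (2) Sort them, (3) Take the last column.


Rotations (sorted):
  0: $abab -> last char: b
  1: ab$ab -> last char: b
  2: abab$ -> last char: $
  3: b$aba -> last char: a
  4: bab$a -> last char: a


BWT = bb$aa


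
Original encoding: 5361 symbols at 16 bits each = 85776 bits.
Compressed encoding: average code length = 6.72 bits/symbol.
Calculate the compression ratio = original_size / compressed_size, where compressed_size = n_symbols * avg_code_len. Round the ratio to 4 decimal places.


original_size = n_symbols * orig_bits = 5361 * 16 = 85776 bits
compressed_size = n_symbols * avg_code_len = 5361 * 6.72 = 36025.92 bits
ratio = original_size / compressed_size = 85776 / 36025.92 = 2.381

Compression ratio = 2.381


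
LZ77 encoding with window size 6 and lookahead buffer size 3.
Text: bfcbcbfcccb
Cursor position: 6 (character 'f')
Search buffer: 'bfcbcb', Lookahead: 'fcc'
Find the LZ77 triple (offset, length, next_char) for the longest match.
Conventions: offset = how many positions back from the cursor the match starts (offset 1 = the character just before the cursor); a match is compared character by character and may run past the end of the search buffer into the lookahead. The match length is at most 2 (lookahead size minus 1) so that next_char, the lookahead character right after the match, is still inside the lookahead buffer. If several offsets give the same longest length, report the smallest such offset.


Try each offset into the search buffer:
  offset=1 (pos 5, char 'b'): match length 0
  offset=2 (pos 4, char 'c'): match length 0
  offset=3 (pos 3, char 'b'): match length 0
  offset=4 (pos 2, char 'c'): match length 0
  offset=5 (pos 1, char 'f'): match length 2
  offset=6 (pos 0, char 'b'): match length 0
Longest match has length 2 at offset 5.
next_char = character at position 6 + 2 = 8 -> 'c'

Best match: offset=5, length=2 (matching 'fc' starting at position 1)
LZ77 triple: (5, 2, 'c')


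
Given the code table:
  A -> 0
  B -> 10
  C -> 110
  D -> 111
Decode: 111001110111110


Decoding:
111 -> D
0 -> A
0 -> A
111 -> D
0 -> A
111 -> D
110 -> C


Result: DAADADC


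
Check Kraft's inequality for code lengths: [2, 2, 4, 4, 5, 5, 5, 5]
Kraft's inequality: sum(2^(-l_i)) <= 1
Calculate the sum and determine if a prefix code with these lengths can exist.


Sum = 2^(-2) + 2^(-2) + 2^(-4) + 2^(-4) + 2^(-5) + 2^(-5) + 2^(-5) + 2^(-5)
    = 0.25 + 0.25 + 0.0625 + 0.0625 + 0.03125 + 0.03125 + 0.03125 + 0.03125
    = 24/32 = 0.75
Since 0.75 <= 1, Kraft's inequality IS satisfied.
A prefix code with these lengths CAN exist.

Kraft sum = 0.75. Satisfied.


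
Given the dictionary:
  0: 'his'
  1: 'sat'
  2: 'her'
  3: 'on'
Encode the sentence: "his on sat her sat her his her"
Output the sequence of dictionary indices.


Look up each word in the dictionary:
  'his' -> 0
  'on' -> 3
  'sat' -> 1
  'her' -> 2
  'sat' -> 1
  'her' -> 2
  'his' -> 0
  'her' -> 2

Encoded: [0, 3, 1, 2, 1, 2, 0, 2]


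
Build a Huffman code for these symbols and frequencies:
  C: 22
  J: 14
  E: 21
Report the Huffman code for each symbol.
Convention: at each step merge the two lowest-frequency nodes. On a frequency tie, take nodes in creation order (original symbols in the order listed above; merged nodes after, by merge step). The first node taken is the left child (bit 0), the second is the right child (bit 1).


Huffman tree construction:
Step 1: Merge J(14) + E(21) = 35
Step 2: Merge C(22) + (J+E)(35) = 57
Read each symbol's code off the tree from the root (left child = 0, right child = 1).

Codes:
  C: 0 (length 1)
  J: 10 (length 2)
  E: 11 (length 2)
Average code length: 92/57 = 1.6140 bits/symbol


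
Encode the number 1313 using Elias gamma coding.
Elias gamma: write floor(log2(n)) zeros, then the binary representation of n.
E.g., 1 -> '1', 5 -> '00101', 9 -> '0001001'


num_bits = floor(log2(1313)) + 1 = 11
leading_zeros = num_bits - 1 = 10
binary(1313) = 10100100001

Elias gamma(1313) = '0000000000' + '10100100001' = 000000000010100100001 (21 bits)


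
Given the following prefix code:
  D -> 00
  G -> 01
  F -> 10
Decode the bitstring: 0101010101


Decoding step by step:
Bits 01 -> G
Bits 01 -> G
Bits 01 -> G
Bits 01 -> G
Bits 01 -> G


Decoded message: GGGGG


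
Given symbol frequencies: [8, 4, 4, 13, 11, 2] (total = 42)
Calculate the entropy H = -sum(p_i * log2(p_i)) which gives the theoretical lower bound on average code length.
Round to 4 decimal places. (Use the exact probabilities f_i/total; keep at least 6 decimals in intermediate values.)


Per-symbol terms -p_i * log2(p_i) with p_i = f_i/42:
  p = 8/42 = 0.190476: log2(p) = -2.392317, -p*log2(p) = 0.455680
  p = 4/42 = 0.095238: log2(p) = -3.392317, -p*log2(p) = 0.323078
  p = 4/42 = 0.095238: log2(p) = -3.392317, -p*log2(p) = 0.323078
  p = 13/42 = 0.309524: log2(p) = -1.691878, -p*log2(p) = 0.523676
  p = 11/42 = 0.261905: log2(p) = -1.932886, -p*log2(p) = 0.506232
  p = 2/42 = 0.047619: log2(p) = -4.392317, -p*log2(p) = 0.209158
H = 0.455680 + 0.323078 + 0.323078 + 0.523676 + 0.506232 + 0.209158 = 2.340902

H = 2.3409 bits/symbol


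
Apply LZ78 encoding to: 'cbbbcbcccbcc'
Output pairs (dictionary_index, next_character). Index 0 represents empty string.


LZ78 encoding steps:
Dictionary: {0: ''}
Step 1: w='' (idx 0), next='c' -> output (0, 'c'), add 'c' as idx 1
Step 2: w='' (idx 0), next='b' -> output (0, 'b'), add 'b' as idx 2
Step 3: w='b' (idx 2), next='b' -> output (2, 'b'), add 'bb' as idx 3
Step 4: w='c' (idx 1), next='b' -> output (1, 'b'), add 'cb' as idx 4
Step 5: w='c' (idx 1), next='c' -> output (1, 'c'), add 'cc' as idx 5
Step 6: w='cb' (idx 4), next='c' -> output (4, 'c'), add 'cbc' as idx 6
Step 7: w='c' (idx 1), end of input -> output (1, '')


Encoded: [(0, 'c'), (0, 'b'), (2, 'b'), (1, 'b'), (1, 'c'), (4, 'c'), (1, '')]


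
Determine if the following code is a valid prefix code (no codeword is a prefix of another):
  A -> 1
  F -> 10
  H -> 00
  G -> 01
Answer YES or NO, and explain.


Checking each pair (does one codeword prefix another?):
  A='1' vs F='10': prefix -- VIOLATION

NO -- this is NOT a valid prefix code. A (1) is a prefix of F (10).


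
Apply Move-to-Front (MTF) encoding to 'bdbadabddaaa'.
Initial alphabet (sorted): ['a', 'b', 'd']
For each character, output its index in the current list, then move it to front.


MTF encoding:
'b': index 1 in ['a', 'b', 'd'] -> ['b', 'a', 'd']
'd': index 2 in ['b', 'a', 'd'] -> ['d', 'b', 'a']
'b': index 1 in ['d', 'b', 'a'] -> ['b', 'd', 'a']
'a': index 2 in ['b', 'd', 'a'] -> ['a', 'b', 'd']
'd': index 2 in ['a', 'b', 'd'] -> ['d', 'a', 'b']
'a': index 1 in ['d', 'a', 'b'] -> ['a', 'd', 'b']
'b': index 2 in ['a', 'd', 'b'] -> ['b', 'a', 'd']
'd': index 2 in ['b', 'a', 'd'] -> ['d', 'b', 'a']
'd': index 0 in ['d', 'b', 'a'] -> ['d', 'b', 'a']
'a': index 2 in ['d', 'b', 'a'] -> ['a', 'd', 'b']
'a': index 0 in ['a', 'd', 'b'] -> ['a', 'd', 'b']
'a': index 0 in ['a', 'd', 'b'] -> ['a', 'd', 'b']


Output: [1, 2, 1, 2, 2, 1, 2, 2, 0, 2, 0, 0]


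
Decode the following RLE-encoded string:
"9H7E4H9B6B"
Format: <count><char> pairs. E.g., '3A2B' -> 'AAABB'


Expanding each <count><char> pair:
  9H -> 'HHHHHHHHH'
  7E -> 'EEEEEEE'
  4H -> 'HHHH'
  9B -> 'BBBBBBBBB'
  6B -> 'BBBBBB'

Decoded = HHHHHHHHHEEEEEEEHHHHBBBBBBBBBBBBBBB


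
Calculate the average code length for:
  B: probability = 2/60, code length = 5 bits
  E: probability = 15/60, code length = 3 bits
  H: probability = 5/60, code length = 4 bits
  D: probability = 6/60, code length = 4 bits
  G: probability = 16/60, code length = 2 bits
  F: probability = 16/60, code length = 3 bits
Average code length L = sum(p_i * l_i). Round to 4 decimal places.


Weighted contributions p_i * l_i:
  B: (2/60) * 5 = 10/60
  E: (15/60) * 3 = 45/60
  H: (5/60) * 4 = 20/60
  D: (6/60) * 4 = 24/60
  G: (16/60) * 2 = 32/60
  F: (16/60) * 3 = 48/60
Sum = (10 + 45 + 20 + 24 + 32 + 48)/60 = 179/60

L = 179/60 = 2.9833 bits/symbol


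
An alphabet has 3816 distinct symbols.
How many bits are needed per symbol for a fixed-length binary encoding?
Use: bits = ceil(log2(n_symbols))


log2(3816) = 11.8978
Bracket: 2^11 = 2048 < 3816 <= 2^12 = 4096
So ceil(log2(3816)) = 12

bits = ceil(log2(3816)) = ceil(11.8978) = 12 bits


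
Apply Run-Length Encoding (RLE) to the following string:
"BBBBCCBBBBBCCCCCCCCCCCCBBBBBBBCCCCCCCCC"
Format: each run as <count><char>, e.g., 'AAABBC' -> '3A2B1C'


Scanning runs left to right:
  i=0: run of 'B' x 4 -> '4B'
  i=4: run of 'C' x 2 -> '2C'
  i=6: run of 'B' x 5 -> '5B'
  i=11: run of 'C' x 12 -> '12C'
  i=23: run of 'B' x 7 -> '7B'
  i=30: run of 'C' x 9 -> '9C'

RLE = 4B2C5B12C7B9C


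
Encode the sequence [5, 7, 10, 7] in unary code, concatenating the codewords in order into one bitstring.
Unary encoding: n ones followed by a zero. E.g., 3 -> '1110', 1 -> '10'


Encode each number as n ones followed by a terminating 0:
  5 -> 111110 (6 bits)
  7 -> 11111110 (8 bits)
  10 -> 11111111110 (11 bits)
  7 -> 11111110 (8 bits)
Total length = 6 + 8 + 11 + 8 = 33 bits.

Unary([5, 7, 10, 7]) = 111110111111101111111111011111110 (33 bits)


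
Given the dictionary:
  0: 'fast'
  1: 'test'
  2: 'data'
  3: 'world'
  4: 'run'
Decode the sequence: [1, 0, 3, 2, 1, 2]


Look up each index in the dictionary:
  1 -> 'test'
  0 -> 'fast'
  3 -> 'world'
  2 -> 'data'
  1 -> 'test'
  2 -> 'data'

Decoded: "test fast world data test data"


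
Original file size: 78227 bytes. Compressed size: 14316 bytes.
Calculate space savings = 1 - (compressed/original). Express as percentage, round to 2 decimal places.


ratio = compressed/original = 14316/78227 = 0.183006
savings = 1 - ratio = 1 - 0.183006 = 0.816994
as a percentage: 0.816994 * 100 = 81.7%

Space savings = 1 - 14316/78227 = 81.7%


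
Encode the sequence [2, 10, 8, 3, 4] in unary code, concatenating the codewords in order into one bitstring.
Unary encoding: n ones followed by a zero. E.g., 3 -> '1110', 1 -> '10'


Encode each number as n ones followed by a terminating 0:
  2 -> 110 (3 bits)
  10 -> 11111111110 (11 bits)
  8 -> 111111110 (9 bits)
  3 -> 1110 (4 bits)
  4 -> 11110 (5 bits)
Total length = 3 + 11 + 9 + 4 + 5 = 32 bits.

Unary([2, 10, 8, 3, 4]) = 11011111111110111111110111011110 (32 bits)
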